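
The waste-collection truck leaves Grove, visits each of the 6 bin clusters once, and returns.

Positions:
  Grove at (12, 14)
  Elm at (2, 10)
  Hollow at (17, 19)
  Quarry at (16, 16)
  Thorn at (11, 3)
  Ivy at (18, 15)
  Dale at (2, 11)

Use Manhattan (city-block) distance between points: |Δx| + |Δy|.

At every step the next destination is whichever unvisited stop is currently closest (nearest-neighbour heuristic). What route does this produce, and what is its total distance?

Nearest-neighbour total = 66; route Grove → Quarry → Ivy → Hollow → Thorn → Elm → Dale → Grove.

Grove → [Quarry:6 / Ivy:7 / Hollow:10 / Thorn:12 / Dale:13 / Elm:14] → Quarry (6)
Quarry → [Ivy:3 / Hollow:4 / Thorn:18 / Dale:19 / Elm:20] → Ivy (3)
Ivy → [Hollow:5 / Thorn:19 / Dale:20 / Elm:21] → Hollow (5)
Hollow → [Thorn:22 / Dale:23 / Elm:24] → Thorn (22)
Thorn → [Elm:16 / Dale:17] → Elm (16)
Elm → [Dale:1] → Dale (1)
Return Dale→Grove: 13.
Total = 6 + 3 + 5 + 22 + 16 + 1 + 13 = 66.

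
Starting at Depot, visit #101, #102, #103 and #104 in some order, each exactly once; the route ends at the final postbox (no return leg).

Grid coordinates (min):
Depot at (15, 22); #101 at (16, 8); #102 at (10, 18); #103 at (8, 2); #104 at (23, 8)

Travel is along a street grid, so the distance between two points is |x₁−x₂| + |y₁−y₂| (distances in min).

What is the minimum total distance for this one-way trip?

There are 4! = 24 possible orderings.
Depot → #101 → #102 → #103 → #104: 15+16+18+21 = 70
Depot → #101 → #102 → #104 → #103: 15+16+23+21 = 75
Depot → #101 → #103 → #102 → #104: 15+14+18+23 = 70
Depot → #101 → #103 → #104 → #102: 15+14+21+23 = 73
Depot → #101 → #104 → #102 → #103: 15+7+23+18 = 63
Depot → #101 → #104 → #103 → #102: 15+7+21+18 = 61
Depot → #102 → #101 → #103 → #104: 9+16+14+21 = 60
Depot → #102 → #101 → #104 → #103: 9+16+7+21 = 53
Depot → #102 → #103 → #101 → #104: 9+18+14+7 = 48
Depot → #102 → #103 → #104 → #101: 9+18+21+7 = 55
Depot → #102 → #104 → #101 → #103: 9+23+7+14 = 53
Depot → #102 → #104 → #103 → #101: 9+23+21+14 = 67
Depot → #103 → #101 → #102 → #104: 27+14+16+23 = 80
Depot → #103 → #101 → #104 → #102: 27+14+7+23 = 71
… (10 more)
The minimum is 48.
One shortest path: Depot → #102 → #103 → #101 → #104.

Minimum one-way distance = 48 min.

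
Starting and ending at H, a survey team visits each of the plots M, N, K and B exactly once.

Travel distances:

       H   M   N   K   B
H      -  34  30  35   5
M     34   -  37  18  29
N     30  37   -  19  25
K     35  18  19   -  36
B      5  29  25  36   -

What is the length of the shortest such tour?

Minimum total distance: 101.

There are 12 distinct closed tours to check (reversals are equivalent).
H→M→N→K→B→H: 34+37+19+36+5 = 131
H→M→N→B→K→H: 34+37+25+36+35 = 167
H→M→K→N→B→H: 34+18+19+25+5 = 101
H→M→K→B→N→H: 34+18+36+25+30 = 143
H→M→B→N→K→H: 34+29+25+19+35 = 142
H→M→B→K→N→H: 34+29+36+19+30 = 148
H→N→M→K→B→H: 30+37+18+36+5 = 126
H→N→M→B→K→H: 30+37+29+36+35 = 167
H→N→K→M→B→H: 30+19+18+29+5 = 101
H→N→B→M→K→H: 30+25+29+18+35 = 137
H→K→M→N→B→H: 35+18+37+25+5 = 120
H→K→N→M→B→H: 35+19+37+29+5 = 125
The minimum is 101.
One optimal route: H → M → K → N → B → H (or its reverse).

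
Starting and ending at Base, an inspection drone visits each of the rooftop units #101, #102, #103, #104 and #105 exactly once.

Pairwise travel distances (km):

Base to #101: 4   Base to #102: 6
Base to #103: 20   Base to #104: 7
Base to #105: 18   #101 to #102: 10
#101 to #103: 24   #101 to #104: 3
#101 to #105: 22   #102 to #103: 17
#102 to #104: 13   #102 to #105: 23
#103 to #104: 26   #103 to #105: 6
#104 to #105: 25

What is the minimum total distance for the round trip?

With 5 stops there are 5!/2 = 60 distinct round trips (a route and its reverse cost the same).
Base-#101-#102-#103-#104-#105-Base: 4+10+17+26+25+18 = 100
Base-#101-#102-#103-#105-#104-Base: 4+10+17+6+25+7 = 69
Base-#101-#102-#104-#103-#105-Base: 4+10+13+26+6+18 = 77
Base-#101-#102-#104-#105-#103-Base: 4+10+13+25+6+20 = 78
Base-#101-#102-#105-#103-#104-Base: 4+10+23+6+26+7 = 76
Base-#101-#102-#105-#104-#103-Base: 4+10+23+25+26+20 = 108
Base-#101-#103-#102-#104-#105-Base: 4+24+17+13+25+18 = 101
Base-#101-#103-#102-#105-#104-Base: 4+24+17+23+25+7 = 100
Base-#101-#103-#104-#102-#105-Base: 4+24+26+13+23+18 = 108
Base-#101-#103-#104-#105-#102-Base: 4+24+26+25+23+6 = 108
Base-#101-#103-#105-#102-#104-Base: 4+24+6+23+13+7 = 77
Base-#101-#103-#105-#104-#102-Base: 4+24+6+25+13+6 = 78
Base-#101-#104-#102-#103-#105-Base: 4+3+13+17+6+18 = 61
Base-#101-#104-#102-#105-#103-Base: 4+3+13+23+6+20 = 69
… (46 more)
The minimum is 61.
One optimal route: Base → #101 → #104 → #102 → #103 → #105 → Base (or its reverse).

61 km — the shortest possible round trip.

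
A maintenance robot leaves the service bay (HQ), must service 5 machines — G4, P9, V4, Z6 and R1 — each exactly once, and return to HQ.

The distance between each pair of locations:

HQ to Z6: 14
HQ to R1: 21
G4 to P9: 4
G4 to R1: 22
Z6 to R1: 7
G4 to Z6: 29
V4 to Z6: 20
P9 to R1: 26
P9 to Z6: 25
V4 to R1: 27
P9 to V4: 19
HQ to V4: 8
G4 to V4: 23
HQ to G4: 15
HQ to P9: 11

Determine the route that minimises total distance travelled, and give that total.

Shortest round trip = 72.

With 5 stops there are 5!/2 = 60 distinct round trips (a route and its reverse cost the same).
HQ→G4→P9→V4→Z6→R1→HQ: 15+4+19+20+7+21 = 86
HQ→G4→P9→V4→R1→Z6→HQ: 15+4+19+27+7+14 = 86
HQ→G4→P9→Z6→V4→R1→HQ: 15+4+25+20+27+21 = 112
HQ→G4→P9→Z6→R1→V4→HQ: 15+4+25+7+27+8 = 86
HQ→G4→P9→R1→V4→Z6→HQ: 15+4+26+27+20+14 = 106
HQ→G4→P9→R1→Z6→V4→HQ: 15+4+26+7+20+8 = 80
HQ→G4→V4→P9→Z6→R1→HQ: 15+23+19+25+7+21 = 110
HQ→G4→V4→P9→R1→Z6→HQ: 15+23+19+26+7+14 = 104
HQ→G4→V4→Z6→P9→R1→HQ: 15+23+20+25+26+21 = 130
HQ→G4→V4→Z6→R1→P9→HQ: 15+23+20+7+26+11 = 102
HQ→G4→V4→R1→P9→Z6→HQ: 15+23+27+26+25+14 = 130
HQ→G4→V4→R1→Z6→P9→HQ: 15+23+27+7+25+11 = 108
HQ→G4→Z6→P9→V4→R1→HQ: 15+29+25+19+27+21 = 136
HQ→G4→Z6→P9→R1→V4→HQ: 15+29+25+26+27+8 = 130
… (46 more)
HQ→P9→G4→R1→Z6→V4→HQ: 11+4+22+7+20+8 = 72  ← best
The minimum is 72.
One optimal route: HQ → P9 → G4 → R1 → Z6 → V4 → HQ (or its reverse).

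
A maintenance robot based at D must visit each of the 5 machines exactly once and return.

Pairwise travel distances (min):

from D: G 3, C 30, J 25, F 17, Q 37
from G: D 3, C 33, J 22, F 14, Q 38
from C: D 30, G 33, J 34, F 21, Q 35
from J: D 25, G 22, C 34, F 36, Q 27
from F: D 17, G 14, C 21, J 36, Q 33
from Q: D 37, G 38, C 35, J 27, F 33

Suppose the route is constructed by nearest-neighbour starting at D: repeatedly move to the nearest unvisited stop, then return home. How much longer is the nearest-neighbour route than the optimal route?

Excess over optimum: 11 min.

From D: G=3, F=17, J=25, C=30, Q=37 → choose G (3).
From G: F=14, J=22, C=33, Q=38 → choose F (14).
From F: C=21, Q=33, J=36 → choose C (21).
From C: J=34, Q=35 → choose J (34).
From J: Q=27 → choose Q (27).
NN route D → G → F → C → J → Q → D costs 136.
Optimal: D → G → J → Q → C → F → D costs 125 (by enumerating all 60 distinct tours).
Excess = 136 − 125 = 11.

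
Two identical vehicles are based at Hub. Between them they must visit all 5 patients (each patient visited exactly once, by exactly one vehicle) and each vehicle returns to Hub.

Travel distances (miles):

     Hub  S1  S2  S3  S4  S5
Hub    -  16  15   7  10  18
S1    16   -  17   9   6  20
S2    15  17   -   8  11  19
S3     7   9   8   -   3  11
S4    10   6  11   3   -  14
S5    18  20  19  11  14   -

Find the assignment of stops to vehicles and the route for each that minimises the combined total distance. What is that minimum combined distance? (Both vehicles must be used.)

Try each way of splitting the stops between the two vehicles (each non-empty) and, for each split, find the best tour for each vehicle:
  {S1} + {S2, S3, S4, S5}: 32 + 58 = 90
  {S2} + {S1, S3, S4, S5}: 30 + 54 = 84
  {S1, S2} + {S3, S4, S5}: 48 + 42 = 90
  {S3} + {S1, S2, S4, S5}: 14 + 70 = 84
  {S1, S3} + {S2, S4, S5}: 32 + 58 = 90
  {S2, S3} + {S1, S4, S5}: 30 + 54 = 84
  … (15 splits in total)
Best: vehicle 1 Hub → S2 → Hub = 30; vehicle 2 Hub → S1 → S4 → S3 → S5 → Hub = 54; combined 84.

Minimum combined distance: 84 miles.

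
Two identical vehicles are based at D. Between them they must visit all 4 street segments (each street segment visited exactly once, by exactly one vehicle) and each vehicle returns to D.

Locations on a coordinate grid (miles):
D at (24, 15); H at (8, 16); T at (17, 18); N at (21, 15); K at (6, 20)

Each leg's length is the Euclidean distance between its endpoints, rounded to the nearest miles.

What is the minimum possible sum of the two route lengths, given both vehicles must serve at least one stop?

Check every non-empty split of the stops between the two vehicles; for each half take its own optimal tour:
  {H} + {T, N, K}: 32 + 38 = 70
  {T} + {H, N, K}: 16 + 39 = 55
  {H, T} + {N, K}: 33 + 38 = 71
  {N} + {H, T, K}: 6 + 39 = 45
  {H, N} + {T, K}: 32 + 38 = 70
  {T, N} + {H, K}: 16 + 39 = 55
  … (7 splits in total)
Best: vehicle 1 D → N → D = 6; vehicle 2 D → H → K → T → D = 39; combined 45.

Minimum combined distance: 45 miles.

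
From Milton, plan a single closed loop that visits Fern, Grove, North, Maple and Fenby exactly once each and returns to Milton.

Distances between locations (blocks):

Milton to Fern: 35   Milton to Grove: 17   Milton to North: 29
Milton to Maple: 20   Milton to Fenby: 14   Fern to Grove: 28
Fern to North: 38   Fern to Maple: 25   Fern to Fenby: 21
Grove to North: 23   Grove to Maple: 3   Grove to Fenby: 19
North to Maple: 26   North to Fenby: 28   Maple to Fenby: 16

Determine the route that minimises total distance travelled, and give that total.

Shortest round trip = 115 blocks.

Milton-Fern-Grove-North-Maple-Fenby-Milton: 35+28+23+26+16+14 = 142
Milton-Fern-Grove-North-Fenby-Maple-Milton: 35+28+23+28+16+20 = 150
Milton-Fern-Grove-Maple-North-Fenby-Milton: 35+28+3+26+28+14 = 134
Milton-Fern-Grove-Maple-Fenby-North-Milton: 35+28+3+16+28+29 = 139
Milton-Fern-Grove-Fenby-North-Maple-Milton: 35+28+19+28+26+20 = 156
Milton-Fern-Grove-Fenby-Maple-North-Milton: 35+28+19+16+26+29 = 153
Milton-Fern-North-Grove-Maple-Fenby-Milton: 35+38+23+3+16+14 = 129
Milton-Fern-North-Grove-Fenby-Maple-Milton: 35+38+23+19+16+20 = 151
Milton-Fern-North-Maple-Grove-Fenby-Milton: 35+38+26+3+19+14 = 135
Milton-Fern-North-Maple-Fenby-Grove-Milton: 35+38+26+16+19+17 = 151
Milton-Fern-North-Fenby-Grove-Maple-Milton: 35+38+28+19+3+20 = 143
Milton-Fern-North-Fenby-Maple-Grove-Milton: 35+38+28+16+3+17 = 137
Milton-Fern-Maple-Grove-North-Fenby-Milton: 35+25+3+23+28+14 = 128
Milton-Fern-Maple-Grove-Fenby-North-Milton: 35+25+3+19+28+29 = 139
… (46 more)
Milton-North-Grove-Maple-Fern-Fenby-Milton: 29+23+3+25+21+14 = 115  ← best
The minimum is 115.
One optimal route: Milton → North → Grove → Maple → Fern → Fenby → Milton (or its reverse).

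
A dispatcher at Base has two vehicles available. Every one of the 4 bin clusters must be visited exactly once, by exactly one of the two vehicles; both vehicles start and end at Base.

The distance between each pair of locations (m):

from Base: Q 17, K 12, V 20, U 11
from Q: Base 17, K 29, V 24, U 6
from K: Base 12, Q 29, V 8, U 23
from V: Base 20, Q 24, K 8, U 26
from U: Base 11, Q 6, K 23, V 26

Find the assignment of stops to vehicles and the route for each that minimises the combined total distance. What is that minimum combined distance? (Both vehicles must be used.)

Try each way of splitting the stops between the two vehicles (each non-empty) and, for each split, find the best tour for each vehicle:
  {Q} + {K, V, U}: 34 + 57 = 91
  {K} + {Q, V, U}: 24 + 61 = 85
  {Q, K} + {V, U}: 58 + 57 = 115
  {V} + {Q, K, U}: 40 + 58 = 98
  {Q, V} + {K, U}: 61 + 46 = 107
  {K, V} + {Q, U}: 40 + 34 = 74
  … (7 splits in total)
Best: vehicle 1 Base → K → V → Base = 40; vehicle 2 Base → Q → U → Base = 34; combined 74.

74 m — the smallest possible combined total.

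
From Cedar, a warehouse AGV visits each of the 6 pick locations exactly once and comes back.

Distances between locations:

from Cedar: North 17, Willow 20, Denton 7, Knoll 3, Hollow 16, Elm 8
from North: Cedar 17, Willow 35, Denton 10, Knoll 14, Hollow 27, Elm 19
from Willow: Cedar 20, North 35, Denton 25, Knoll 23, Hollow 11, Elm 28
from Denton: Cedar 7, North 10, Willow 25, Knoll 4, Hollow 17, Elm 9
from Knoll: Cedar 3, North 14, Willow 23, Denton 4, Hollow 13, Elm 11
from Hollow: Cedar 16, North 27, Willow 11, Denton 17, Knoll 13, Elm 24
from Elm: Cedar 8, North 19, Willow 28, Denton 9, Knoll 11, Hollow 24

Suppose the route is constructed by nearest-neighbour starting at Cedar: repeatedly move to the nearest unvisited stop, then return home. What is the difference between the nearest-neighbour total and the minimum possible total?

Cedar: Knoll=3, Denton=7, Elm=8, Hollow=16, North=17, Willow=20 ⇒ Knoll
Knoll: Denton=4, Elm=11, Hollow=13, North=14, Willow=23 ⇒ Denton
Denton: Elm=9, North=10, Hollow=17, Willow=25 ⇒ Elm
Elm: North=19, Hollow=24, Willow=28 ⇒ North
North: Hollow=27, Willow=35 ⇒ Hollow
Hollow: Willow=11 ⇒ Willow
NN route Cedar → Knoll → Denton → Elm → North → Hollow → Willow → Cedar costs 93.
Optimal: Cedar → Willow → Hollow → Knoll → North → Denton → Elm → Cedar costs 85 (by enumerating all 360 distinct tours).
Excess = 93 − 85 = 8.

Excess over optimum: 8.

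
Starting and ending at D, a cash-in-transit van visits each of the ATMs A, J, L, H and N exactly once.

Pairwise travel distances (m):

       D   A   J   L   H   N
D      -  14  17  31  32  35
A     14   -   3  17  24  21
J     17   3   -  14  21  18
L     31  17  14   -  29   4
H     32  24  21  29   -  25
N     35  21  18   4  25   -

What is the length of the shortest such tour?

Shortest round trip = 92 m.

D → A → J → L → H → N → D: 14+3+14+29+25+35 = 120
D → A → J → L → N → H → D: 14+3+14+4+25+32 = 92
D → A → J → H → L → N → D: 14+3+21+29+4+35 = 106
D → A → J → H → N → L → D: 14+3+21+25+4+31 = 98
D → A → J → N → L → H → D: 14+3+18+4+29+32 = 100
D → A → J → N → H → L → D: 14+3+18+25+29+31 = 120
D → A → L → J → H → N → D: 14+17+14+21+25+35 = 126
D → A → L → J → N → H → D: 14+17+14+18+25+32 = 120
D → A → L → H → J → N → D: 14+17+29+21+18+35 = 134
D → A → L → H → N → J → D: 14+17+29+25+18+17 = 120
D → A → L → N → J → H → D: 14+17+4+18+21+32 = 106
D → A → L → N → H → J → D: 14+17+4+25+21+17 = 98
D → A → H → J → L → N → D: 14+24+21+14+4+35 = 112
D → A → H → J → N → L → D: 14+24+21+18+4+31 = 112
… (46 more)
The minimum is 92.
One optimal route: D → A → J → L → N → H → D (or its reverse).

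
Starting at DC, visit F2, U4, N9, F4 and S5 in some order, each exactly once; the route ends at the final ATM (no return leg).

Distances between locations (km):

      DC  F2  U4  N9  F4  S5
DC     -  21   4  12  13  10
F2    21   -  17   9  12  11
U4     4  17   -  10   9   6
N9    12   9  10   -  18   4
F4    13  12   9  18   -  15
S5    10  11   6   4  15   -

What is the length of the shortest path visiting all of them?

Minimum one-way distance = 35 km.

There are 5! = 120 possible orderings.
DC → F2 → U4 → N9 → F4 → S5: 21+17+10+18+15 = 81
DC → F2 → U4 → N9 → S5 → F4: 21+17+10+4+15 = 67
DC → F2 → U4 → F4 → N9 → S5: 21+17+9+18+4 = 69
DC → F2 → U4 → F4 → S5 → N9: 21+17+9+15+4 = 66
DC → F2 → U4 → S5 → N9 → F4: 21+17+6+4+18 = 66
DC → F2 → U4 → S5 → F4 → N9: 21+17+6+15+18 = 77
DC → F2 → N9 → U4 → F4 → S5: 21+9+10+9+15 = 64
DC → F2 → N9 → U4 → S5 → F4: 21+9+10+6+15 = 61
DC → F2 → N9 → F4 → U4 → S5: 21+9+18+9+6 = 63
DC → F2 → N9 → F4 → S5 → U4: 21+9+18+15+6 = 69
DC → F2 → N9 → S5 → U4 → F4: 21+9+4+6+9 = 49
DC → F2 → N9 → S5 → F4 → U4: 21+9+4+15+9 = 58
DC → F2 → F4 → U4 → N9 → S5: 21+12+9+10+4 = 56
DC → F2 → F4 → U4 → S5 → N9: 21+12+9+6+4 = 52
… (106 more)
DC → U4 → S5 → N9 → F2 → F4: 4+6+4+9+12 = 35  ← best
The minimum is 35.
One shortest path: DC → U4 → S5 → N9 → F2 → F4.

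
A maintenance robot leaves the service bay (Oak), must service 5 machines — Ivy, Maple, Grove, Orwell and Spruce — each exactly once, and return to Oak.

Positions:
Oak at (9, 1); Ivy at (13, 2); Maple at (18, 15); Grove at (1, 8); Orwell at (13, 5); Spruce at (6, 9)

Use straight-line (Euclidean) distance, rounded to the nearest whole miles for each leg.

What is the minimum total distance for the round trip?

Oak-Ivy-Maple-Grove-Orwell-Spruce-Oak: 4+14+18+12+8+9 = 65
Oak-Ivy-Maple-Grove-Spruce-Orwell-Oak: 4+14+18+5+8+6 = 55
Oak-Ivy-Maple-Orwell-Grove-Spruce-Oak: 4+14+11+12+5+9 = 55
Oak-Ivy-Maple-Orwell-Spruce-Grove-Oak: 4+14+11+8+5+11 = 53
Oak-Ivy-Maple-Spruce-Grove-Orwell-Oak: 4+14+13+5+12+6 = 54
Oak-Ivy-Maple-Spruce-Orwell-Grove-Oak: 4+14+13+8+12+11 = 62
Oak-Ivy-Grove-Maple-Orwell-Spruce-Oak: 4+13+18+11+8+9 = 63
Oak-Ivy-Grove-Maple-Spruce-Orwell-Oak: 4+13+18+13+8+6 = 62
Oak-Ivy-Grove-Orwell-Maple-Spruce-Oak: 4+13+12+11+13+9 = 62
Oak-Ivy-Grove-Orwell-Spruce-Maple-Oak: 4+13+12+8+13+17 = 67
Oak-Ivy-Grove-Spruce-Maple-Orwell-Oak: 4+13+5+13+11+6 = 52
Oak-Ivy-Grove-Spruce-Orwell-Maple-Oak: 4+13+5+8+11+17 = 58
Oak-Ivy-Orwell-Maple-Grove-Spruce-Oak: 4+3+11+18+5+9 = 50
Oak-Ivy-Orwell-Maple-Spruce-Grove-Oak: 4+3+11+13+5+11 = 47
… (46 more)
The minimum is 47.
One optimal route: Oak → Ivy → Orwell → Maple → Spruce → Grove → Oak (or its reverse).

Minimum total distance: 47 miles.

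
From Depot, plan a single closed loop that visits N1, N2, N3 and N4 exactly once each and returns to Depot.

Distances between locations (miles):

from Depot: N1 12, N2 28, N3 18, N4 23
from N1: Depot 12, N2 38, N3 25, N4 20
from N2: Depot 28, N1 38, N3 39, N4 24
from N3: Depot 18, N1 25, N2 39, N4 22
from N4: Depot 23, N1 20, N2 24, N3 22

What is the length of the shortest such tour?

Minimum total distance: 111 miles.

Depot - N1 - N2 - N3 - N4 - Depot: 12+38+39+22+23 = 134
Depot - N1 - N2 - N4 - N3 - Depot: 12+38+24+22+18 = 114
Depot - N1 - N3 - N2 - N4 - Depot: 12+25+39+24+23 = 123
Depot - N1 - N3 - N4 - N2 - Depot: 12+25+22+24+28 = 111
Depot - N1 - N4 - N2 - N3 - Depot: 12+20+24+39+18 = 113
Depot - N1 - N4 - N3 - N2 - Depot: 12+20+22+39+28 = 121
Depot - N2 - N1 - N3 - N4 - Depot: 28+38+25+22+23 = 136
Depot - N2 - N1 - N4 - N3 - Depot: 28+38+20+22+18 = 126
Depot - N2 - N3 - N1 - N4 - Depot: 28+39+25+20+23 = 135
Depot - N2 - N4 - N1 - N3 - Depot: 28+24+20+25+18 = 115
Depot - N3 - N1 - N2 - N4 - Depot: 18+25+38+24+23 = 128
Depot - N3 - N2 - N1 - N4 - Depot: 18+39+38+20+23 = 138
The minimum is 111.
One optimal route: Depot → N1 → N3 → N4 → N2 → Depot (or its reverse).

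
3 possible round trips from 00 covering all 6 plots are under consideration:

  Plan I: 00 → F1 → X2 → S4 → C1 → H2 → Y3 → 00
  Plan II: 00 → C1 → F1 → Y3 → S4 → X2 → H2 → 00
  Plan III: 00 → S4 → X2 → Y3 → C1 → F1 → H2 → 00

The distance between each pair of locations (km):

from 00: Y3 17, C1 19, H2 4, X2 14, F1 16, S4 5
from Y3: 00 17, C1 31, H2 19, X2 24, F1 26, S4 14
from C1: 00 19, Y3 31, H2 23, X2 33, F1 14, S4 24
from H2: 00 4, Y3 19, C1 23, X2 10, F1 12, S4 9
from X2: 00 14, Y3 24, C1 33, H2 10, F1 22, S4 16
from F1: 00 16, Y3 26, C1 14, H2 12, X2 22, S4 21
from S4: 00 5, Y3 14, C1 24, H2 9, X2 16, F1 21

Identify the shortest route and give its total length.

Shortest is Plan II, total 103 km.

Plan I: 16 + 22 + 16 + 24 + 23 + 19 + 17 = 137
Plan II: 19 + 14 + 26 + 14 + 16 + 10 + 4 = 103
Plan III: 5 + 16 + 24 + 31 + 14 + 12 + 4 = 106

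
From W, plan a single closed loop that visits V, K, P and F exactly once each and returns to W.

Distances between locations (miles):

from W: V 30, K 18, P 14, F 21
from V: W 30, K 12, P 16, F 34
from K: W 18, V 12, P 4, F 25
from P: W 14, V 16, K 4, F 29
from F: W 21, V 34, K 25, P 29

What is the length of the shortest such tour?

Shortest round trip = 85 miles.

W-V-K-P-F-W: 30+12+4+29+21 = 96
W-V-K-F-P-W: 30+12+25+29+14 = 110
W-V-P-K-F-W: 30+16+4+25+21 = 96
W-V-P-F-K-W: 30+16+29+25+18 = 118
W-V-F-K-P-W: 30+34+25+4+14 = 107
W-V-F-P-K-W: 30+34+29+4+18 = 115
W-K-V-P-F-W: 18+12+16+29+21 = 96
W-K-V-F-P-W: 18+12+34+29+14 = 107
W-K-P-V-F-W: 18+4+16+34+21 = 93
W-K-F-V-P-W: 18+25+34+16+14 = 107
W-P-V-K-F-W: 14+16+12+25+21 = 88
W-P-K-V-F-W: 14+4+12+34+21 = 85
The minimum is 85.
One optimal route: W → P → K → V → F → W (or its reverse).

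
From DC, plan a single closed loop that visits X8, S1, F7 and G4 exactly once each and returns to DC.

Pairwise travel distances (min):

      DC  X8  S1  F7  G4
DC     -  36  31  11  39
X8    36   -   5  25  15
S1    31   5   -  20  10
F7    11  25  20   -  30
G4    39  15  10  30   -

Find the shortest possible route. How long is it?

DC - X8 - S1 - F7 - G4 - DC: 36+5+20+30+39 = 130
DC - X8 - S1 - G4 - F7 - DC: 36+5+10+30+11 = 92
DC - X8 - F7 - S1 - G4 - DC: 36+25+20+10+39 = 130
DC - X8 - F7 - G4 - S1 - DC: 36+25+30+10+31 = 132
DC - X8 - G4 - S1 - F7 - DC: 36+15+10+20+11 = 92
DC - X8 - G4 - F7 - S1 - DC: 36+15+30+20+31 = 132
DC - S1 - X8 - F7 - G4 - DC: 31+5+25+30+39 = 130
DC - S1 - X8 - G4 - F7 - DC: 31+5+15+30+11 = 92
DC - S1 - F7 - X8 - G4 - DC: 31+20+25+15+39 = 130
DC - S1 - G4 - X8 - F7 - DC: 31+10+15+25+11 = 92
DC - F7 - X8 - S1 - G4 - DC: 11+25+5+10+39 = 90
DC - F7 - S1 - X8 - G4 - DC: 11+20+5+15+39 = 90
The minimum is 90.
One optimal route: DC → F7 → X8 → S1 → G4 → DC (or its reverse).

Minimum total distance: 90 min.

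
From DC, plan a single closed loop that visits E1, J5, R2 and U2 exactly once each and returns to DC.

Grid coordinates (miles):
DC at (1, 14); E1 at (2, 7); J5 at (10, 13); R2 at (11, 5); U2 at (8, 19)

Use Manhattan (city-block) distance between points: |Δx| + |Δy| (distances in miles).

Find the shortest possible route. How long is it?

DC→E1→J5→R2→U2→DC: 8+14+9+17+12 = 60
DC→E1→J5→U2→R2→DC: 8+14+8+17+19 = 66
DC→E1→R2→J5→U2→DC: 8+11+9+8+12 = 48
DC→E1→R2→U2→J5→DC: 8+11+17+8+10 = 54
DC→E1→U2→J5→R2→DC: 8+18+8+9+19 = 62
DC→E1→U2→R2→J5→DC: 8+18+17+9+10 = 62
DC→J5→E1→R2→U2→DC: 10+14+11+17+12 = 64
DC→J5→E1→U2→R2→DC: 10+14+18+17+19 = 78
DC→J5→R2→E1→U2→DC: 10+9+11+18+12 = 60
DC→J5→U2→E1→R2→DC: 10+8+18+11+19 = 66
DC→R2→E1→J5→U2→DC: 19+11+14+8+12 = 64
DC→R2→J5→E1→U2→DC: 19+9+14+18+12 = 72
The minimum is 48.
One optimal route: DC → E1 → R2 → J5 → U2 → DC (or its reverse).

48 miles — the shortest possible round trip.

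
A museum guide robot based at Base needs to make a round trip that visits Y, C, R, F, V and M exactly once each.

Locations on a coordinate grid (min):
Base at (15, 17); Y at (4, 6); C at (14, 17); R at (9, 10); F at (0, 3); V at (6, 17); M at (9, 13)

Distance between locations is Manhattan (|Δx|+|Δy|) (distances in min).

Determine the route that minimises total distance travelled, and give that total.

Shortest round trip = 58 min.

There are 360 distinct closed tours to check (reversals are equivalent).
Base-Y-C-R-F-V-M-Base: 22+21+12+16+20+7+10 = 108
Base-Y-C-R-F-M-V-Base: 22+21+12+16+19+7+9 = 106
Base-Y-C-R-V-F-M-Base: 22+21+12+10+20+19+10 = 114
Base-Y-C-R-V-M-F-Base: 22+21+12+10+7+19+29 = 120
Base-Y-C-R-M-F-V-Base: 22+21+12+3+19+20+9 = 106
Base-Y-C-R-M-V-F-Base: 22+21+12+3+7+20+29 = 114
Base-Y-C-F-R-V-M-Base: 22+21+28+16+10+7+10 = 114
Base-Y-C-F-R-M-V-Base: 22+21+28+16+3+7+9 = 106
… (352 more)
Base-C-V-Y-F-R-M-Base: 1+8+13+7+16+3+10 = 58  ← best
The minimum is 58.
One optimal route: Base → C → V → Y → F → R → M → Base (or its reverse).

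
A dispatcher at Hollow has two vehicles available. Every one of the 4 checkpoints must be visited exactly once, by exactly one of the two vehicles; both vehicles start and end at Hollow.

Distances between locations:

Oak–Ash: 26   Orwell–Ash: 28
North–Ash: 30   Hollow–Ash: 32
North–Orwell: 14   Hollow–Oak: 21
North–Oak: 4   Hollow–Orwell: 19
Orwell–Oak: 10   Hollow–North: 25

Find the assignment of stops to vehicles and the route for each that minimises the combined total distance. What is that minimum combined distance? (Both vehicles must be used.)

122 — the smallest possible combined total.

Check every non-empty split of the stops between the two vehicles; for each half take its own optimal tour:
  {North} + {Orwell, Oak, Ash}: 50 + 87 = 137
  {Orwell} + {North, Oak, Ash}: 38 + 87 = 125
  {North, Orwell} + {Oak, Ash}: 58 + 79 = 137
  {Oak} + {North, Orwell, Ash}: 42 + 95 = 137
  {North, Oak} + {Orwell, Ash}: 50 + 79 = 129
  {Orwell, Oak} + {North, Ash}: 50 + 87 = 137
  … (7 splits in total)
  {North, Orwell, Oak} + {Ash}: 58 + 64 = 122  ← best
Best: vehicle 1 Hollow → North → Oak → Orwell → Hollow = 58; vehicle 2 Hollow → Ash → Hollow = 64; combined 122.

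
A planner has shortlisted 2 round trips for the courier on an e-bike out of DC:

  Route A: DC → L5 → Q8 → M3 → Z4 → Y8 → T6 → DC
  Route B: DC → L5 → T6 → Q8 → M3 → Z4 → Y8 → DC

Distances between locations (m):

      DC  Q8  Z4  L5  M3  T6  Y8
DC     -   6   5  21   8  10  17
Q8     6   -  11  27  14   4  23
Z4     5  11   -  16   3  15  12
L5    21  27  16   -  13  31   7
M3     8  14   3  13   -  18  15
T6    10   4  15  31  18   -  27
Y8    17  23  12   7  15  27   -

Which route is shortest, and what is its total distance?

102 m — Route B is the shortest.

Route A: 21 + 27 + 14 + 3 + 12 + 27 + 10 = 114
Route B: 21 + 31 + 4 + 14 + 3 + 12 + 17 = 102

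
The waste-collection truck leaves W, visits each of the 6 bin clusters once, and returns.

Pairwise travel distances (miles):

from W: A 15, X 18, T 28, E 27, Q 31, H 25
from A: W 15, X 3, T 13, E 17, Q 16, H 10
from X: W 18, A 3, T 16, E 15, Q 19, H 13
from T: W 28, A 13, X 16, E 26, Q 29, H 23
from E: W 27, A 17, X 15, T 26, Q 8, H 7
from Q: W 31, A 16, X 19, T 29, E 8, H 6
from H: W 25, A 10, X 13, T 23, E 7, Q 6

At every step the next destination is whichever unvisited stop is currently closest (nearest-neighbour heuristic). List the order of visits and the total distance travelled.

Total distance 99 miles via the nearest-neighbour route W → A → X → H → Q → E → T → W.

At W the remaining stops are A 15, X 18, H 25, E 27, T 28, Q 31; go to A.
At A the remaining stops are X 3, H 10, T 13, Q 16, E 17; go to X.
At X the remaining stops are H 13, E 15, T 16, Q 19; go to H.
At H the remaining stops are Q 6, E 7, T 23; go to Q.
At Q the remaining stops are E 8, T 29; go to E.
At E the remaining stops are T 26; go to T.
Return T→W: 28.
Total = 15 + 3 + 13 + 6 + 8 + 26 + 28 = 99.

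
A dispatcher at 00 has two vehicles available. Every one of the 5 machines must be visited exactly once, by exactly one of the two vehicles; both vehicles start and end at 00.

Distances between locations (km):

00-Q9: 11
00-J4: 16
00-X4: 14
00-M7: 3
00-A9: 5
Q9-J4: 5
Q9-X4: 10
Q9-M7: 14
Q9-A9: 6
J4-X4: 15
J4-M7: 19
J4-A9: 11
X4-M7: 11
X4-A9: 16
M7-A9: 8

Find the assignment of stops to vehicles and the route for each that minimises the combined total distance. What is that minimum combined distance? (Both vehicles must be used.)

Check every non-empty split of the stops between the two vehicles; for each half take its own optimal tour:
  {Q9} + {J4, X4, M7, A9}: 22 + 45 = 67
  {J4} + {Q9, X4, M7, A9}: 32 + 35 = 67
  {Q9, J4} + {X4, M7, A9}: 32 + 35 = 67
  {X4} + {Q9, J4, M7, A9}: 28 + 38 = 66
  {Q9, X4} + {J4, M7, A9}: 35 + 38 = 73
  {J4, X4} + {Q9, M7, A9}: 45 + 28 = 73
  … (15 splits in total)
  {M7} + {Q9, J4, X4, A9}: 6 + 45 = 51  ← best
Best: vehicle 1 00 → M7 → 00 = 6; vehicle 2 00 → X4 → Q9 → J4 → A9 → 00 = 45; combined 51.

Minimum combined distance: 51 km.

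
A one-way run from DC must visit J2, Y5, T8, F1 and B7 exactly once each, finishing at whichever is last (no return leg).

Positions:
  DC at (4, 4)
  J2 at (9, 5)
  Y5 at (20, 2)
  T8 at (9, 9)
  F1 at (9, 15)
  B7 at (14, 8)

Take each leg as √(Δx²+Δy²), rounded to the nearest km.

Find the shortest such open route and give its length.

There are 5! = 120 possible orderings.
DC - J2 - Y5 - T8 - F1 - B7: 5+11+13+6+9 = 44
DC - J2 - Y5 - T8 - B7 - F1: 5+11+13+5+9 = 43
DC - J2 - Y5 - F1 - T8 - B7: 5+11+17+6+5 = 44
DC - J2 - Y5 - F1 - B7 - T8: 5+11+17+9+5 = 47
DC - J2 - Y5 - B7 - T8 - F1: 5+11+8+5+6 = 35
DC - J2 - Y5 - B7 - F1 - T8: 5+11+8+9+6 = 39
DC - J2 - T8 - Y5 - F1 - B7: 5+4+13+17+9 = 48
DC - J2 - T8 - Y5 - B7 - F1: 5+4+13+8+9 = 39
DC - J2 - T8 - F1 - Y5 - B7: 5+4+6+17+8 = 40
DC - J2 - T8 - F1 - B7 - Y5: 5+4+6+9+8 = 32
DC - J2 - T8 - B7 - Y5 - F1: 5+4+5+8+17 = 39
DC - J2 - T8 - B7 - F1 - Y5: 5+4+5+9+17 = 40
DC - J2 - F1 - Y5 - T8 - B7: 5+10+17+13+5 = 50
DC - J2 - F1 - Y5 - B7 - T8: 5+10+17+8+5 = 45
… (106 more)
The minimum is 32.
One shortest path: DC → J2 → T8 → F1 → B7 → Y5.

Shortest open route: 32 km.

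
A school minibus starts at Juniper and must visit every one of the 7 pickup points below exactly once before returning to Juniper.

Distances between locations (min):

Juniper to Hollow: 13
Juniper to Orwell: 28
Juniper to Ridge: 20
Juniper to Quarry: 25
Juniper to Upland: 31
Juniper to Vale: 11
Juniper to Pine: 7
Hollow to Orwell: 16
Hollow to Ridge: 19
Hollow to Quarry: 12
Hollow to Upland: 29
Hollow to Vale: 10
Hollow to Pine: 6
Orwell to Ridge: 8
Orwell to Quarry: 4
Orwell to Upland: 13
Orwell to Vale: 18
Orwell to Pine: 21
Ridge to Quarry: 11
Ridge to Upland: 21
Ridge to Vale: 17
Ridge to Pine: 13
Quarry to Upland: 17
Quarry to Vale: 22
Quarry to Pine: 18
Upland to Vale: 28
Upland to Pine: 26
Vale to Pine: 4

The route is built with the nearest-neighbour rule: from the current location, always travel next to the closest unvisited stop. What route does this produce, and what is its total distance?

97 min along Juniper → Pine → Vale → Hollow → Quarry → Orwell → Ridge → Upland → Juniper.

From Juniper: distances to unvisited — Pine=7, Vale=11, Hollow=13, Ridge=20, Quarry=25, Orwell=28, Upland=31. Nearest is Pine (7).
From Pine: distances to unvisited — Vale=4, Hollow=6, Ridge=13, Quarry=18, Orwell=21, Upland=26. Nearest is Vale (4).
From Vale: distances to unvisited — Hollow=10, Ridge=17, Orwell=18, Quarry=22, Upland=28. Nearest is Hollow (10).
From Hollow: distances to unvisited — Quarry=12, Orwell=16, Ridge=19, Upland=29. Nearest is Quarry (12).
From Quarry: distances to unvisited — Orwell=4, Ridge=11, Upland=17. Nearest is Orwell (4).
From Orwell: distances to unvisited — Ridge=8, Upland=13. Nearest is Ridge (8).
From Ridge: distances to unvisited — Upland=21. Nearest is Upland (21).
Return Upland→Juniper: 31.
Total = 7 + 4 + 10 + 12 + 4 + 8 + 21 + 31 = 97.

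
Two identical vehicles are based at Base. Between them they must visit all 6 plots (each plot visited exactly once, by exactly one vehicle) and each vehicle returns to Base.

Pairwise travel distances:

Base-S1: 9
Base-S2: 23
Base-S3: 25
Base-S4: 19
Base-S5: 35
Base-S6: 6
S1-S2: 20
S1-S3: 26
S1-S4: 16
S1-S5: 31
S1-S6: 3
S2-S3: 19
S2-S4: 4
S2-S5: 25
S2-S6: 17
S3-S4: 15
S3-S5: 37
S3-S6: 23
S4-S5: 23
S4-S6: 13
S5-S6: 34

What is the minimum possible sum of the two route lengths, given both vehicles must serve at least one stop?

Check every non-empty split of the stops between the two vehicles; for each half take its own optimal tour:
  {S1} + {S2, S3, S4, S5, S6}: 18 + 108 = 126
  {S2} + {S1, S3, S4, S5, S6}: 46 + 103 = 149
  {S1, S2} + {S3, S4, S5, S6}: 52 + 102 = 154
  {S3} + {S1, S2, S4, S5, S6}: 50 + 88 = 138
  {S1, S3} + {S2, S4, S5, S6}: 60 + 83 = 143
  {S2, S3} + {S1, S4, S5, S6}: 67 + 82 = 149
  … (31 splits in total)
  {S1, S2, S3, S4, S5} + {S6}: 109 + 12 = 121  ← best
Best: vehicle 1 Base → S1 → S5 → S2 → S4 → S3 → Base = 109; vehicle 2 Base → S6 → Base = 12; combined 121.

121 — the smallest possible combined total.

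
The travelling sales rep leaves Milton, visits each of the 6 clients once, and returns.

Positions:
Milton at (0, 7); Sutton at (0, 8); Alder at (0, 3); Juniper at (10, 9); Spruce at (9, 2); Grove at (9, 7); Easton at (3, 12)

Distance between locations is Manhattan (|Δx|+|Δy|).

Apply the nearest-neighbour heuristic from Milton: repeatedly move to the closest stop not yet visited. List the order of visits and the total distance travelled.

Total distance 42 via the nearest-neighbour route Milton → Sutton → Alder → Spruce → Grove → Juniper → Easton → Milton.

Milton → [Sutton:1 / Alder:4 / Easton:8 / Grove:9 / Juniper:12 / Spruce:14] → Sutton (1)
Sutton → [Alder:5 / Easton:7 / Grove:10 / Juniper:11 / Spruce:15] → Alder (5)
Alder → [Spruce:10 / Easton:12 / Grove:13 / Juniper:16] → Spruce (10)
Spruce → [Grove:5 / Juniper:8 / Easton:16] → Grove (5)
Grove → [Juniper:3 / Easton:11] → Juniper (3)
Juniper → [Easton:10] → Easton (10)
Return Easton→Milton: 8.
Total = 1 + 5 + 10 + 5 + 3 + 10 + 8 = 42.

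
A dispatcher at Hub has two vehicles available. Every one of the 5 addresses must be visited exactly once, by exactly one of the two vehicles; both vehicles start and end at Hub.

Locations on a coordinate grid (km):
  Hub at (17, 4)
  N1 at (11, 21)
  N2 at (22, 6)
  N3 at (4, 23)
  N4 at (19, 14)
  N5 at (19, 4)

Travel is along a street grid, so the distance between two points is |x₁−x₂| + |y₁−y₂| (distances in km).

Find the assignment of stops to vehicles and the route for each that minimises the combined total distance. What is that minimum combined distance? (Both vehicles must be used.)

Try each way of splitting the stops between the two vehicles (each non-empty) and, for each split, find the best tour for each vehicle:
  {N1} + {N2, N3, N4, N5}: 46 + 74 = 120
  {N2} + {N1, N3, N4, N5}: 14 + 68 = 82
  {N1, N2} + {N3, N4, N5}: 56 + 68 = 124
  {N3} + {N1, N2, N4, N5}: 64 + 56 = 120
  {N1, N3} + {N2, N4, N5}: 64 + 30 = 94
  {N2, N3} + {N1, N4, N5}: 74 + 50 = 124
  … (15 splits in total)
  {N1, N2, N3, N4} + {N5}: 74 + 4 = 78  ← best
Best: vehicle 1 Hub → N1 → N3 → N4 → N2 → Hub = 74; vehicle 2 Hub → N5 → Hub = 4; combined 78.

Minimum combined distance: 78 km.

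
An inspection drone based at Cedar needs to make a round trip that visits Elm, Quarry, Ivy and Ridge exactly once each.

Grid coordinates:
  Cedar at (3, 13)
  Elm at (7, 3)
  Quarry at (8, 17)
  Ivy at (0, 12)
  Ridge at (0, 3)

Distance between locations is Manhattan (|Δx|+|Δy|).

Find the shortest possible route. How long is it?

There are 12 distinct closed tours to check (reversals are equivalent).
Cedar→Elm→Quarry→Ivy→Ridge→Cedar: 14+15+13+9+13 = 64
Cedar→Elm→Quarry→Ridge→Ivy→Cedar: 14+15+22+9+4 = 64
Cedar→Elm→Ivy→Quarry→Ridge→Cedar: 14+16+13+22+13 = 78
Cedar→Elm→Ivy→Ridge→Quarry→Cedar: 14+16+9+22+9 = 70
Cedar→Elm→Ridge→Quarry→Ivy→Cedar: 14+7+22+13+4 = 60
Cedar→Elm→Ridge→Ivy→Quarry→Cedar: 14+7+9+13+9 = 52
Cedar→Quarry→Elm→Ivy→Ridge→Cedar: 9+15+16+9+13 = 62
Cedar→Quarry→Elm→Ridge→Ivy→Cedar: 9+15+7+9+4 = 44
Cedar→Quarry→Ivy→Elm→Ridge→Cedar: 9+13+16+7+13 = 58
Cedar→Quarry→Ridge→Elm→Ivy→Cedar: 9+22+7+16+4 = 58
Cedar→Ivy→Elm→Quarry→Ridge→Cedar: 4+16+15+22+13 = 70
Cedar→Ivy→Quarry→Elm→Ridge→Cedar: 4+13+15+7+13 = 52
The minimum is 44.
One optimal route: Cedar → Quarry → Elm → Ridge → Ivy → Cedar (or its reverse).

44 — the shortest possible round trip.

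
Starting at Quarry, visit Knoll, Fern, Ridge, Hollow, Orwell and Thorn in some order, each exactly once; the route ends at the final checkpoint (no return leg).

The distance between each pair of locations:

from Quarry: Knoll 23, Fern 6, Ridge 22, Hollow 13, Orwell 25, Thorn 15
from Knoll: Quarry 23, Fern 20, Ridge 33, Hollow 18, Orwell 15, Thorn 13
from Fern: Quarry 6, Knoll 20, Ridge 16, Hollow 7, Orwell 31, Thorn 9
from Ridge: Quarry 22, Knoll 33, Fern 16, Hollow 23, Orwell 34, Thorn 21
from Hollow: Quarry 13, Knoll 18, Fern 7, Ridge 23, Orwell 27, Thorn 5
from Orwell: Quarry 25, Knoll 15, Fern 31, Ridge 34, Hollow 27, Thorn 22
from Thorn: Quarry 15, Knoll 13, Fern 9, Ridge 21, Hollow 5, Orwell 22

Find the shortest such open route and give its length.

Shortest open route: 78.

There are 6! = 720 possible orderings.
Quarry → Knoll → Fern → Ridge → Hollow → Orwell → Thorn: 23+20+16+23+27+22 = 131
Quarry → Knoll → Fern → Ridge → Hollow → Thorn → Orwell: 23+20+16+23+5+22 = 109
Quarry → Knoll → Fern → Ridge → Orwell → Hollow → Thorn: 23+20+16+34+27+5 = 125
Quarry → Knoll → Fern → Ridge → Orwell → Thorn → Hollow: 23+20+16+34+22+5 = 120
Quarry → Knoll → Fern → Ridge → Thorn → Hollow → Orwell: 23+20+16+21+5+27 = 112
Quarry → Knoll → Fern → Ridge → Thorn → Orwell → Hollow: 23+20+16+21+22+27 = 129
Quarry → Knoll → Fern → Hollow → Ridge → Orwell → Thorn: 23+20+7+23+34+22 = 129
Quarry → Knoll → Fern → Hollow → Ridge → Thorn → Orwell: 23+20+7+23+21+22 = 116
… (712 more)
Quarry → Fern → Ridge → Hollow → Thorn → Knoll → Orwell: 6+16+23+5+13+15 = 78  ← best
The minimum is 78.
One shortest path: Quarry → Fern → Ridge → Hollow → Thorn → Knoll → Orwell.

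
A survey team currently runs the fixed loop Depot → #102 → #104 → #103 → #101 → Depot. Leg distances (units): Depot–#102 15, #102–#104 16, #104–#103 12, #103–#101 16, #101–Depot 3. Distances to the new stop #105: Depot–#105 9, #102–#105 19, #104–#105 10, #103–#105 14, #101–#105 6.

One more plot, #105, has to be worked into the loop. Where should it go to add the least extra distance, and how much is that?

Insertion cost between consecutive stops i–j is d(i,#105) + d(#105,j) − d(i,j):
  between Depot and #102: 9 + 19 − 15 = 13
  between #102 and #104: 19 + 10 − 16 = 13
  between #104 and #103: 10 + 14 − 12 = 12
  between #103 and #101: 14 + 6 − 16 = 4
  between #101 and Depot: 6 + 9 − 3 = 12
Cheapest insertion is between #103 and #101, adding 4.
New total = 62 + 4 = 66.

Minimum extra distance: 4, inserting #105 between #103 and #101.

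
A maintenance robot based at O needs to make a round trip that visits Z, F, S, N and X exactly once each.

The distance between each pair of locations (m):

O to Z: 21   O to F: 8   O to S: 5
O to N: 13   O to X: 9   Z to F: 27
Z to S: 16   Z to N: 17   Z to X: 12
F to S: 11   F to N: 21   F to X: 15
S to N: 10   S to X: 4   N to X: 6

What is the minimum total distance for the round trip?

With 5 stops there are 5!/2 = 60 distinct round trips (a route and its reverse cost the same).
O → Z → F → S → N → X → O: 21+27+11+10+6+9 = 84
O → Z → F → S → X → N → O: 21+27+11+4+6+13 = 82
O → Z → F → N → S → X → O: 21+27+21+10+4+9 = 92
O → Z → F → N → X → S → O: 21+27+21+6+4+5 = 84
O → Z → F → X → S → N → O: 21+27+15+4+10+13 = 90
O → Z → F → X → N → S → O: 21+27+15+6+10+5 = 84
O → Z → S → F → N → X → O: 21+16+11+21+6+9 = 84
O → Z → S → F → X → N → O: 21+16+11+15+6+13 = 82
O → Z → S → N → F → X → O: 21+16+10+21+15+9 = 92
O → Z → S → N → X → F → O: 21+16+10+6+15+8 = 76
O → Z → S → X → F → N → O: 21+16+4+15+21+13 = 90
O → Z → S → X → N → F → O: 21+16+4+6+21+8 = 76
O → Z → N → F → S → X → O: 21+17+21+11+4+9 = 83
O → Z → N → F → X → S → O: 21+17+21+15+4+5 = 83
… (46 more)
O → F → S → X → Z → N → O: 8+11+4+12+17+13 = 65  ← best
The minimum is 65.
One optimal route: O → F → S → X → Z → N → O (or its reverse).

65 m — the shortest possible round trip.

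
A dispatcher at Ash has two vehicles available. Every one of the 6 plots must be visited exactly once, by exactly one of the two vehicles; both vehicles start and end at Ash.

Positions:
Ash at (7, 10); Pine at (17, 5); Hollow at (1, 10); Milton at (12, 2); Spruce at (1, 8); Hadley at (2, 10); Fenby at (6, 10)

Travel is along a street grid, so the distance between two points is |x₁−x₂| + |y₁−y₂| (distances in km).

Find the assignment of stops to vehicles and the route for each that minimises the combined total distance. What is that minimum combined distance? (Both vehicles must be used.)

Minimum combined distance: 50 km.

There are 2^5 − 1 = 31 ways to divide the 6 stops into two non-empty groups. For each, the best each vehicle can do is its own shortest tour through its group:
  {Pine} + {Hollow, Milton, Spruce, Hadley, Fenby}: 30 + 38 = 68
  {Hollow} + {Pine, Milton, Spruce, Hadley, Fenby}: 12 + 48 = 60
  {Pine, Hollow} + {Milton, Spruce, Hadley, Fenby}: 42 + 38 = 80
  {Milton} + {Pine, Hollow, Spruce, Hadley, Fenby}: 26 + 42 = 68
  {Pine, Milton} + {Hollow, Spruce, Hadley, Fenby}: 36 + 16 = 52
  {Hollow, Milton} + {Pine, Spruce, Hadley, Fenby}: 38 + 42 = 80
  … (31 splits in total)
  {Pine, Hollow, Milton, Spruce, Hadley} + {Fenby}: 48 + 2 = 50  ← best
Best: vehicle 1 Ash → Pine → Milton → Spruce → Hollow → Hadley → Ash = 48; vehicle 2 Ash → Fenby → Ash = 2; combined 50.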